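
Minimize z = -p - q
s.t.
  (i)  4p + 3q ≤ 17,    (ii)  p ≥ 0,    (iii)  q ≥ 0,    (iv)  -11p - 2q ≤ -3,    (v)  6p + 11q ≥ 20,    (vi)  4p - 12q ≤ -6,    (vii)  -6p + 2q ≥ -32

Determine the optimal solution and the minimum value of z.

Corner points and z = -p - q:
  (0, 17/3) → z = -17/3
  (31/10, 23/15) → z = -139/30
  (0, 20/11) → z = -20/11
  (3/2, 1) → z = -5/2

The binding constraints are 4p + 3q = 17 and p = 0.
Solving simultaneously gives p = 0, q = 17/3.

p = 0, q = 17/3, minimum z = -17/3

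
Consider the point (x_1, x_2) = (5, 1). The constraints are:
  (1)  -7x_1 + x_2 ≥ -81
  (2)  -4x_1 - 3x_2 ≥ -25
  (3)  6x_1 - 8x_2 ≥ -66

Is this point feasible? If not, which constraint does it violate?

feasible

(1): -34 ≥ -81 ✓
(2): -23 ≥ -25 ✓
(3): 22 ≥ -66 ✓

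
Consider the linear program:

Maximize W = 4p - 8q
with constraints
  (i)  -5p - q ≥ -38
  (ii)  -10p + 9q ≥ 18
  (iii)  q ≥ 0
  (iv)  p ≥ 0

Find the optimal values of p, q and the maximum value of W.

p = 0, q = 2, maximum W = -16

At the optimal vertex, -10p + 9q = 18 and p = 0.
Solving simultaneously gives p = 0, q = 2.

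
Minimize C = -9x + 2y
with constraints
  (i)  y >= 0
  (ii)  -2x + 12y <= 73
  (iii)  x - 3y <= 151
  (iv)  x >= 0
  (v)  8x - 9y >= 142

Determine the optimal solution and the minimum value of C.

x = 677/2, y = 125/2, minimum C = -5843/2

Vertices and C = -9x + 2y:
  (151, 0) → C = -1359
  (71/4, 0) → C = -639/4
  (677/2, 125/2) → C = -5843/2
  (787/26, 434/39) → C = -1501/6

At the optimal vertex, -2x + 12y = 73 and x - 3y = 151.
Solving simultaneously gives x = 677/2, y = 125/2.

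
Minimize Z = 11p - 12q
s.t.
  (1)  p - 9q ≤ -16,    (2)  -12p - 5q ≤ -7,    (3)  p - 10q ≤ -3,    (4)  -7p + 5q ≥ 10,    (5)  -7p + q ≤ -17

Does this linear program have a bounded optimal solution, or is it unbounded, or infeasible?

From the feasible point (95/28, 27/4), moving in the direction (5, 7) keeps every constraint satisfied while Z decreases without bound.

unbounded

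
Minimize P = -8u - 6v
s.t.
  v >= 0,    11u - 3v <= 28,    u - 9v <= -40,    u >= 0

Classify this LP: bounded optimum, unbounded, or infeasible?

From the feasible point (31/8, 39/8), moving in the direction (0, 1) keeps every constraint satisfied while P decreases without bound.

unbounded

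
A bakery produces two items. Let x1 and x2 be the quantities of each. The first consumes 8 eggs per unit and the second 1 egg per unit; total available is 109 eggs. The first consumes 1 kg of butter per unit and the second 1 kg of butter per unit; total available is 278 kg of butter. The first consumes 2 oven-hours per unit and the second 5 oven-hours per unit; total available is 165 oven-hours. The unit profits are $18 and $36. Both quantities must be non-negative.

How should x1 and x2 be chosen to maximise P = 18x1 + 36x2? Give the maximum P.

x1 = 10, x2 = 29, maximum P = 1224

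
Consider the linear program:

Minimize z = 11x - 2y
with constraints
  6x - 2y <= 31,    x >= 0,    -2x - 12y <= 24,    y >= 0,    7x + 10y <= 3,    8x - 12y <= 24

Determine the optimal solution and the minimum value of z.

Extreme points and z = 11x - 2y:
  (0, 0) → z = 0
  (0, 3/10) → z = -3/5
  (3/7, 0) → z = 33/7

x = 0, y = 3/10, minimum z = -3/5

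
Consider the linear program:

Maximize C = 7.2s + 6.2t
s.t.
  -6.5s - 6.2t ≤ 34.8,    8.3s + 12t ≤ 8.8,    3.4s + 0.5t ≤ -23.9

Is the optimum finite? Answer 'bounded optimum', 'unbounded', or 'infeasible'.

bounded optimum

Feasible corners and C = 7.2s + 6.2t:
  (-23608/1327, 17302/1327) → C = -313526/6635
  (-13078/1783, 3703/1783) → C = -71203/1783
  (-5824/733, 22829/3665) → C = -340621/18325
The feasible region has finitely many vertices and no improving ray; the maximum is -340621/18325 at (-5824/733, 22829/3665).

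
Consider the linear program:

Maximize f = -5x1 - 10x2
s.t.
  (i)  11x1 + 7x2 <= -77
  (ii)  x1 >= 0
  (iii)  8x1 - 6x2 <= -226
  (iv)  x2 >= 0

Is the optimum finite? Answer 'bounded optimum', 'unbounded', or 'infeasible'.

The boundaries 11x1 + 7x2 = -77 and 8x1 - 6x2 = -226 meet at (-1022/61, 935/61), but that point violates x1 ≥ 0. Every candidate vertex is excluded by some other constraint, so the feasible region is empty.

infeasible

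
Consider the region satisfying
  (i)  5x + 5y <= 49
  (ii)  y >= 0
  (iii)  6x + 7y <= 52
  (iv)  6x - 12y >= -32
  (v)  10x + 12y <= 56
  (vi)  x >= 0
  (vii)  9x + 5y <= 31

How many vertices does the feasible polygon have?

5

Pairwise boundary intersections that survive every other constraint:
  (0, 0)
  (31/9, 0)
  (3/2, 41/12)
  (0, 8/3)
  (46/29, 97/29)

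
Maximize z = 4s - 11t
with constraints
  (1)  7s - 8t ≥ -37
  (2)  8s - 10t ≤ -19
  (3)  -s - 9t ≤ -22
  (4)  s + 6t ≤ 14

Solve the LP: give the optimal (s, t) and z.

Feasible corners and z = 4s - 11t:
  (-157/71, 191/71) → z = -2729/71
  (-11/5, 27/10) → z = -77/2
  (-2, 8/3) → z = -112/3

The optimum lies where -s - 9t = -22 and s + 6t = 14.
Solving simultaneously gives s = -2, t = 8/3.

s = -2, t = 8/3, maximum z = -112/3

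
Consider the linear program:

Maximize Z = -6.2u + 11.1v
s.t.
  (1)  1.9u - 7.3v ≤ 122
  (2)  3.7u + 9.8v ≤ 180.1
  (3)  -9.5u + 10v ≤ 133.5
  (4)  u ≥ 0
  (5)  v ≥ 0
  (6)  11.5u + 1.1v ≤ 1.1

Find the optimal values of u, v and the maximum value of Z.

Feasible corners and Z = -6.2u + 11.1v:
  (0, 0) → Z = 0
  (0, 1) → Z = 111/10
  (11/115, 0) → Z = -341/575

The optimum lies where u = 0 and 11.5u + 1.1v = 1.1.
Solving simultaneously gives u = 0, v = 1.

u = 0, v = 1, maximum Z = 11.1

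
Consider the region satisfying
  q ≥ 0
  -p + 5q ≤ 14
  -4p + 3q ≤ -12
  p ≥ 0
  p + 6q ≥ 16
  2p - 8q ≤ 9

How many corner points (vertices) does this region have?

Intersecting each pair of boundary lines and keeping only the points that satisfy every inequality leaves:
  (6, 4)
  (157/2, 37/2)
  (40/9, 52/27)
  (91/10, 23/20)

4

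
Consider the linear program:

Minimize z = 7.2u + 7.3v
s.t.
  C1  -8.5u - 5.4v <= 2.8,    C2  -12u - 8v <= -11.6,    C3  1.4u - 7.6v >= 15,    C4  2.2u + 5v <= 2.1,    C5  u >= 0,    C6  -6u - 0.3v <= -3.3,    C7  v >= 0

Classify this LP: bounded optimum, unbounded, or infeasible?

infeasible

The boundaries -12u - 8v = -11.6 and 1.4u - 7.6v = 15 meet at (1301/640, -2047/1280), but that point violates v ≥ 0. Every candidate vertex is excluded by some other constraint, so the feasible region is empty.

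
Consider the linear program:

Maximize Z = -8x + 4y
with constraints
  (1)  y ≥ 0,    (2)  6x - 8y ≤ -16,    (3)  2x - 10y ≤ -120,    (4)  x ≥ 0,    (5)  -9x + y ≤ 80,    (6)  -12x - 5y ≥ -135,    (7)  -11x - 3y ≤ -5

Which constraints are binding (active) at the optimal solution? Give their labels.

(4) and (6)

Feasible corners and Z = -8x + 4y:
  (0, 12) → Z = 48
  (75/13, 171/13) → Z = 84/13
  (0, 27) → Z = 108

The maximum is at (0, 27). Substituting into each constraint, equality holds for (4) and (6); the remaining constraints have slack.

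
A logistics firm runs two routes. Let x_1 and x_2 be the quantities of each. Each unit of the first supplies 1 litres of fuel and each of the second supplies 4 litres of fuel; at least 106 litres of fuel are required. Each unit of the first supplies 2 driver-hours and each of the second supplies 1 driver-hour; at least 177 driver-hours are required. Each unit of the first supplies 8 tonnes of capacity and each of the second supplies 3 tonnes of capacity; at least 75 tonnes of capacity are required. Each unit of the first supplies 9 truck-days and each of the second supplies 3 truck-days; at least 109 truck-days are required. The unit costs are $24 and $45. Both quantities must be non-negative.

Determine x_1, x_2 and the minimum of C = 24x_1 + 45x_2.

Feasible corners and C = 24x_1 + 45x_2:
  (0, 177) → C = 7965
  (106, 0) → C = 2544
  (86, 5) → C = 2289
The feasible region is unbounded (it extends along (0, 1), (1, 0)), but C strictly increases along every unbounded feasible direction, so there is no improving ray and the minimum is attained at a vertex.

The optimum lies where x_1 + 4x_2 = 106 and 2x_1 + x_2 = 177.
Solving simultaneously gives x_1 = 86, x_2 = 5.

x_1 = 86, x_2 = 5, minimum C = 2289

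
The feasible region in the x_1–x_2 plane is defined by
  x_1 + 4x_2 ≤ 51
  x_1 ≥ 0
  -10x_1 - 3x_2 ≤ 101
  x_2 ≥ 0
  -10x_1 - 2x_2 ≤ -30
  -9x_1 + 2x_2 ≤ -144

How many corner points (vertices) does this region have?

3

Pairwise boundary intersections that survive every other constraint:
  (51, 0)
  (339/19, 315/38)
  (16, 0)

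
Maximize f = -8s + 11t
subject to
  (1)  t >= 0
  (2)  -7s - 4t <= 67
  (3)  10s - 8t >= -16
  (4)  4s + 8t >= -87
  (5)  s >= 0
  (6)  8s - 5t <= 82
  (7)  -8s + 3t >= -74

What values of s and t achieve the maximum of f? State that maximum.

Feasible corners and f = -8s + 11t:
  (0, 0) → f = 0
  (37/4, 0) → f = -74
  (0, 2) → f = 22
  (320/17, 434/17) → f = 2214/17

At the optimal vertex, 10s - 8t = -16 and -8s + 3t = -74.
Solving simultaneously gives s = 320/17, t = 434/17.

s = 320/17, t = 434/17, maximum f = 2214/17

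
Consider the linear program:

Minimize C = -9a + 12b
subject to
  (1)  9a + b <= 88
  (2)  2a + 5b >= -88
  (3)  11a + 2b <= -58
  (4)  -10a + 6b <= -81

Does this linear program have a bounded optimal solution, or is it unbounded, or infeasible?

infeasible

The boundaries 9a + b = 88 and 2a + 5b = -88 meet at (528/43, -968/43), but that point violates 11a + 2b ≤ -58. Every candidate vertex is excluded by some other constraint, so the feasible region is empty.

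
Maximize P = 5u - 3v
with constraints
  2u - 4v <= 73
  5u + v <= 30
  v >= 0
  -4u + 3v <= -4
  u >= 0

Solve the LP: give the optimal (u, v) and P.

u = 6, v = 0, maximum P = 30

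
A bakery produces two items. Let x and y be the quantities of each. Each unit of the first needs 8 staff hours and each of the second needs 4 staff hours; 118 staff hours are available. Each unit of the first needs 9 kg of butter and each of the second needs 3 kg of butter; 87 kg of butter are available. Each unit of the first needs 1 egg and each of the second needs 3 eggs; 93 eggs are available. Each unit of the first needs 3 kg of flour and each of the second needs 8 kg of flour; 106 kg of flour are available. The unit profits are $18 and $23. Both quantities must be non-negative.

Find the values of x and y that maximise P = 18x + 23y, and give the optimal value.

x = 6, y = 11, maximum P = 361

Vertices and P = 18x + 23y:
  (0, 0) → P = 0
  (0, 53/4) → P = 1219/4
  (29/3, 0) → P = 174
  (6, 11) → P = 361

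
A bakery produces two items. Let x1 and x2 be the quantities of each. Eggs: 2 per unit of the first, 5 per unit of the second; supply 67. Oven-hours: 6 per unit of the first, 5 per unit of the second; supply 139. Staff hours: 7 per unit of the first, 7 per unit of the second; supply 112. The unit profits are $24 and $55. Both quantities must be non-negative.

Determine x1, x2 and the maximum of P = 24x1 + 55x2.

Feasible corners and P = 24x1 + 55x2:
  (0, 0) → P = 0
  (0, 67/5) → P = 737
  (16, 0) → P = 384
  (13/3, 35/3) → P = 2237/3

The binding constraints are 2x1 + 5x2 = 67 and 7x1 + 7x2 = 112.
Solving simultaneously gives x1 = 13/3, x2 = 35/3.

x1 = 13/3, x2 = 35/3, maximum P = 2237/3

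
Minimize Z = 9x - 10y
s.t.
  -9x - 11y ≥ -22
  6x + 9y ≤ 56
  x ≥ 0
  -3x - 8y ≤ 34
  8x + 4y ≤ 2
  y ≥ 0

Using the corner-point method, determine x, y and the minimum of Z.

x = 0, y = 1/2, minimum Z = -5

Vertices and Z = 9x - 10y:
  (0, 1/2) → Z = -5
  (0, 0) → Z = 0
  (1/4, 0) → Z = 9/4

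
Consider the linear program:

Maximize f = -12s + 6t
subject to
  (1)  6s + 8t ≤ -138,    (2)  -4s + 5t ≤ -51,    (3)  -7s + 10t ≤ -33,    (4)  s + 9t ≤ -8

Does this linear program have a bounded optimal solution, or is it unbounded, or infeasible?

unbounded

From the feasible point (-141/31, -429/31), moving in the direction (-5, -4) keeps every constraint satisfied while f increases without bound.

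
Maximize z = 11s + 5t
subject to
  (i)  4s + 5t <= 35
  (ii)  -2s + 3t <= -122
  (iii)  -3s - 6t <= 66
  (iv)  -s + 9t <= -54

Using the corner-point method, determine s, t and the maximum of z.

s = 60, t = -41, maximum z = 455

Feasible corners and z = 11s + 5t:
  (65/2, -19) → z = 525/2
  (60, -41) → z = 455
  (178/7, -166/7) → z = 1128/7

At the optimal vertex, 4s + 5t = 35 and -3s - 6t = 66.
Solving simultaneously gives s = 60, t = -41.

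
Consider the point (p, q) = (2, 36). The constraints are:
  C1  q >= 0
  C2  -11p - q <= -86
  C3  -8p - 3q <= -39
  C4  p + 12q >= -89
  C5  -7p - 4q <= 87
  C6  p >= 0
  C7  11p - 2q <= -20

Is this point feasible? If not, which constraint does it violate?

Constraint C2: -11p - q = -58, which is not ≤ -86. All other constraints are satisfied.

not feasible — violates C2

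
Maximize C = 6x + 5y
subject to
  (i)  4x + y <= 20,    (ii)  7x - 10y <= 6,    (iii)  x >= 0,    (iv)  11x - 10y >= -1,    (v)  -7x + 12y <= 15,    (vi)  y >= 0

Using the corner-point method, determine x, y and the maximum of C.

x = 45/11, y = 40/11, maximum C = 470/11

Extreme points and C = 6x + 5y:
  (206/47, 116/47) → C = 1816/47
  (45/11, 40/11) → C = 470/11
  (6/7, 0) → C = 36/7
  (0, 1/10) → C = 1/2
  (0, 0) → C = 0
  (69/31, 79/31) → C = 809/31

The optimum lies where 4x + y = 20 and -7x + 12y = 15.
Solving simultaneously gives x = 45/11, y = 40/11.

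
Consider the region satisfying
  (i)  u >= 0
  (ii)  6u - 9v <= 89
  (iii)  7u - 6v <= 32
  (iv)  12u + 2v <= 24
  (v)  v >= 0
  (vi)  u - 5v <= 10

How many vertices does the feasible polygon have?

Pairwise boundary intersections that survive every other constraint:
  (0, 12)
  (0, 0)
  (2, 0)

3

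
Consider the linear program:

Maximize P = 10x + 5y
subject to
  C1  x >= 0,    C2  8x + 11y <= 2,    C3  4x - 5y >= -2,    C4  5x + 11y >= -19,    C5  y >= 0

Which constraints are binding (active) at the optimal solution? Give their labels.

Extreme points and P = 10x + 5y:
  (0, 2/11) → P = 10/11
  (0, 0) → P = 0
  (1/4, 0) → P = 5/2

The maximum is at (1/4, 0). Substituting into each constraint, equality holds for C2 and C5; the remaining constraints have slack.

C2 and C5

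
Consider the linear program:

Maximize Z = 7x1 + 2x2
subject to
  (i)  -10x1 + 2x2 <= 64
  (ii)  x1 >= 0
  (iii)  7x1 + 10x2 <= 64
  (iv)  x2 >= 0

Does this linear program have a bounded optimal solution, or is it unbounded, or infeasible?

Vertices and Z = 7x1 + 2x2:
  (0, 32/5) → Z = 64/5
  (0, 0) → Z = 0
  (64/7, 0) → Z = 64
The feasible region has finitely many vertices and no improving ray; the maximum is 64 at (64/7, 0).

bounded optimum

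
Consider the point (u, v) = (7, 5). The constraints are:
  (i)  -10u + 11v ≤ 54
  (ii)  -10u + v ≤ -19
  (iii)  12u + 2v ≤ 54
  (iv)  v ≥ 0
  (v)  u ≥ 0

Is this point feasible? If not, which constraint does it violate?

Constraint (iii): 12u + 2v = 94, which is not ≤ 54. All other constraints are satisfied.

not feasible — violates (iii)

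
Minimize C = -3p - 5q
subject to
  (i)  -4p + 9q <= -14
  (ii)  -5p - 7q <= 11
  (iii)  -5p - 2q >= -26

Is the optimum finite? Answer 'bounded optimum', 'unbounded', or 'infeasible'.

Vertices and C = -3p - 5q:
  (-1/73, -114/73) → C = 573/73
  (262/53, 34/53) → C = -956/53
  (204/25, -37/5) → C = 313/25
The feasible region has finitely many vertices and no improving ray; the minimum is -956/53 at (262/53, 34/53).

bounded optimum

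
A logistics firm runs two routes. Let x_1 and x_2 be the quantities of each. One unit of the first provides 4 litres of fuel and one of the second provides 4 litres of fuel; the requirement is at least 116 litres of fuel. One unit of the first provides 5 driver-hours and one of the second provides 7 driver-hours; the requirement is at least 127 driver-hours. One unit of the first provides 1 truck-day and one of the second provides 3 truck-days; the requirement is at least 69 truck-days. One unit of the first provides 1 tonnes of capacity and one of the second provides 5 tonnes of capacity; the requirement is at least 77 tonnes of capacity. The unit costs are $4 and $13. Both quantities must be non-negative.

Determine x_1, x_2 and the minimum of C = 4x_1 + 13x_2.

Extreme points and C = 4x_1 + 13x_2:
  (0, 29) → C = 377
  (77, 0) → C = 308
  (9, 20) → C = 296
  (57, 4) → C = 280
The feasible region is unbounded (it extends along (0, 1), (1, 0)), but C strictly increases along every unbounded feasible direction, so there is no improving ray and the minimum is attained at a vertex.

The binding constraints are x_1 + 3x_2 = 69 and x_1 + 5x_2 = 77.
Solving simultaneously gives x_1 = 57, x_2 = 4.

x_1 = 57, x_2 = 4, minimum C = 280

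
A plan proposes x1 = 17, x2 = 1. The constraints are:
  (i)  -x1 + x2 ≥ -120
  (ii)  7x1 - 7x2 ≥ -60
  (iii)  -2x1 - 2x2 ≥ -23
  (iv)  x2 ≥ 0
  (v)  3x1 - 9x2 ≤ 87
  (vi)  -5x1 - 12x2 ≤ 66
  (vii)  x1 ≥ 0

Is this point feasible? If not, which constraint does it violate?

Constraint (iii): -2x1 - 2x2 = -36, which is not ≥ -23. All other constraints are satisfied.

not feasible — violates (iii)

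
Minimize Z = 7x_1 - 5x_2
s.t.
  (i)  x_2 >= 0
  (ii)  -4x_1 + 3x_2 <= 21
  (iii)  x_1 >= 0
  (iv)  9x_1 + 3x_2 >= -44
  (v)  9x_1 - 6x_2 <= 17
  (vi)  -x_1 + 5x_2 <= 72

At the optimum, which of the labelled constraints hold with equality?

Feasible corners and Z = 7x_1 - 5x_2:
  (0, 0) → Z = 0
  (17/9, 0) → Z = 119/9
  (0, 7) → Z = -35
  (111/17, 267/17) → Z = -558/17
  (517/39, 665/39) → Z = 98/13

The minimum is at (0, 7). Substituting into each constraint, equality holds for (ii) and (iii); the remaining constraints have slack.

(ii) and (iii)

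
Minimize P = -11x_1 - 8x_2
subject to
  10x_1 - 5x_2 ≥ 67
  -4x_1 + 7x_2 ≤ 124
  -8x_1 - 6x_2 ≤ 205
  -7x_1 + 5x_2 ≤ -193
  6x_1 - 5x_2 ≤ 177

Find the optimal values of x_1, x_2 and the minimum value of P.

x_1 = 169/2, x_2 = 66, minimum P = -2915/2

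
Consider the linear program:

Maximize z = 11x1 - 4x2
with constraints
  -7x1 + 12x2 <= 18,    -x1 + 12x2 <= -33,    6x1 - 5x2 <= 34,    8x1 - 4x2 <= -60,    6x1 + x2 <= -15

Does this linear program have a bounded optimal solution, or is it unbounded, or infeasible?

Vertices and z = 11x1 - 4x2:
  (-162/17, -69/17) → z = -1506/17
  (-109/4, -79/2) → z = -567/4
The feasible region has finitely many vertices and no improving ray; the maximum is -1506/17 at (-162/17, -69/17).

bounded optimum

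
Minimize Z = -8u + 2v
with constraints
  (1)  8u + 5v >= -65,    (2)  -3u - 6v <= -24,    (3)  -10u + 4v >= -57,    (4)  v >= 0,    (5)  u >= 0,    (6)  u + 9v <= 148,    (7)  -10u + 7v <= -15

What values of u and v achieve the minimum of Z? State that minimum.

u = 113/10, v = 14, minimum Z = -312/5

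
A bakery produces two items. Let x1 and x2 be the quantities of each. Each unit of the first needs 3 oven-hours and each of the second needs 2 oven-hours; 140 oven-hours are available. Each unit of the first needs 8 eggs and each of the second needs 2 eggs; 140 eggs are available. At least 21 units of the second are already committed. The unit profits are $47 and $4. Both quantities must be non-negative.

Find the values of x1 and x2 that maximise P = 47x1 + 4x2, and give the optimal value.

Extreme points and P = 47x1 + 4x2:
  (0, 70) → P = 280
  (0, 21) → P = 84
  (49/4, 21) → P = 2639/4

x1 = 49/4, x2 = 21, maximum P = 2639/4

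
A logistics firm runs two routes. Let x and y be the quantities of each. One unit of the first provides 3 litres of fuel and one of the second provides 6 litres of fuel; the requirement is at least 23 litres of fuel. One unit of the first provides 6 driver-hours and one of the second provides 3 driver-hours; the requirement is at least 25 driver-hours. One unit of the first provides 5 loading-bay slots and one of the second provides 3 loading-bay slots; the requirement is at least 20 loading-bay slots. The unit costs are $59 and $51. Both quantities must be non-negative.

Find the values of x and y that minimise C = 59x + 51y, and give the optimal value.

x = 3, y = 7/3, minimum C = 296

Extreme points and C = 59x + 51y:
  (0, 25/3) → C = 425
  (23/3, 0) → C = 1357/3
  (3, 7/3) → C = 296
The feasible region is unbounded (it extends along (0, 1), (1, 0)), but C strictly increases along every unbounded feasible direction, so there is no improving ray and the minimum is attained at a vertex.

At the optimal vertex, 3x + 6y = 23 and 6x + 3y = 25.
Solving simultaneously gives x = 3, y = 7/3.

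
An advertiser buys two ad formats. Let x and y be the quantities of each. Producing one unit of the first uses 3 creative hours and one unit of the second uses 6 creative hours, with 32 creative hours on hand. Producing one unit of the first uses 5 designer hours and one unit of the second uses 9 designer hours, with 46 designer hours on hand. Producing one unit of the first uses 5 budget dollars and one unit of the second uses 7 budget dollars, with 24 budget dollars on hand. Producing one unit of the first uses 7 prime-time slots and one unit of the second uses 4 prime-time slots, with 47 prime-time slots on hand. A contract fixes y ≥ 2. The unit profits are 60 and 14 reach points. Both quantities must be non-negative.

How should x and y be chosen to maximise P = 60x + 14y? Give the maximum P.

x = 2, y = 2, maximum P = 148

Vertices and P = 60x + 14y:
  (0, 24/7) → P = 48
  (0, 2) → P = 28
  (2, 2) → P = 148

The binding constraints are 5x + 7y = 24 and y = 2.
Solving simultaneously gives x = 2, y = 2.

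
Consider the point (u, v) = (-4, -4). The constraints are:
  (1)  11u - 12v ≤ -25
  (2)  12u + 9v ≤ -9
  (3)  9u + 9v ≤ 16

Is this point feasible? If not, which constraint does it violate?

not feasible — violates (1)

Constraint (1): 11u - 12v = 4, which is not ≤ -25. All other constraints are satisfied.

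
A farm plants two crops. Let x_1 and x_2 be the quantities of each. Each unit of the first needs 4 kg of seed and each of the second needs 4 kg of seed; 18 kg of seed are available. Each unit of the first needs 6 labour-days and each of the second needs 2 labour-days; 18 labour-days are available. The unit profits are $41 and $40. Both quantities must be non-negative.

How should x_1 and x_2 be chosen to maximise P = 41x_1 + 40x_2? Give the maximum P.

x_1 = 9/4, x_2 = 9/4, maximum P = 729/4

Vertices and P = 41x_1 + 40x_2:
  (0, 0) → P = 0
  (0, 9/2) → P = 180
  (3, 0) → P = 123
  (9/4, 9/4) → P = 729/4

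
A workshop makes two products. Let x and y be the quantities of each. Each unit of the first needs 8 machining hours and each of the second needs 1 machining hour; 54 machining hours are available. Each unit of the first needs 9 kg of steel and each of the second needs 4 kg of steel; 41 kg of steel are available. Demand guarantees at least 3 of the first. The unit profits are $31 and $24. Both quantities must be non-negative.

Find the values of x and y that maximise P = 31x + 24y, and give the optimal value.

Corner points and P = 31x + 24y:
  (41/9, 0) → P = 1271/9
  (3, 0) → P = 93
  (3, 7/2) → P = 177

At the optimal vertex, 9x + 4y = 41 and x = 3.
Solving simultaneously gives x = 3, y = 7/2.

x = 3, y = 7/2, maximum P = 177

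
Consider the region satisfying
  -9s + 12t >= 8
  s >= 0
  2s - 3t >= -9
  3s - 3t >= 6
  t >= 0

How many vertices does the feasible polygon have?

3

Pairwise boundary intersections that survive every other constraint:
  (28, 65/3)
  (32/3, 26/3)
  (15, 13)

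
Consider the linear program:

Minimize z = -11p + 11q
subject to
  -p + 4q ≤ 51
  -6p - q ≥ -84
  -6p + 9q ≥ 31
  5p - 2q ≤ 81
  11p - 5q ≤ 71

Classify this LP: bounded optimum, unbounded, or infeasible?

bounded optimum

Extreme points and z = -11p + 11q:
  (57/5, 78/5) → z = 231/5
  (491/41, 498/41) → z = 77/41
  (794/69, 767/69) → z = -99/23
The feasible region has finitely many vertices and no improving ray; the minimum is -99/23 at (794/69, 767/69).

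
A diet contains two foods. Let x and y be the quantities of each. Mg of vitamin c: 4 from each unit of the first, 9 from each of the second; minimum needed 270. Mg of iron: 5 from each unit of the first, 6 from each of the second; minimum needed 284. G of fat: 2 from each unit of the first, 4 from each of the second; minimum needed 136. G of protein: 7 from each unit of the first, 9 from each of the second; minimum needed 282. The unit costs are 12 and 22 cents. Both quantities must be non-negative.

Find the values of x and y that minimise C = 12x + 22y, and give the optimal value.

x = 40, y = 14, minimum C = 788

Feasible corners and C = 12x + 22y:
  (0, 142/3) → C = 3124/3
  (68, 0) → C = 816
  (40, 14) → C = 788
The feasible region is unbounded (it extends along (0, 1), (1, 0)), but C strictly increases along every unbounded feasible direction, so there is no improving ray and the minimum is attained at a vertex.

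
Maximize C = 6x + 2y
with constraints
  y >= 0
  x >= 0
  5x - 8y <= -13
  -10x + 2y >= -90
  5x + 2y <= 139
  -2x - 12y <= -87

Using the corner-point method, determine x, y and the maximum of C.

x = 229/15, y = 94/3, maximum C = 2314/15

Vertices and C = 6x + 2y:
  (0, 139/2) → C = 139
  (0, 29/4) → C = 29/2
  (373/35, 58/7) → C = 2818/35
  (135/19, 461/76) → C = 2081/38
  (229/15, 94/3) → C = 2314/15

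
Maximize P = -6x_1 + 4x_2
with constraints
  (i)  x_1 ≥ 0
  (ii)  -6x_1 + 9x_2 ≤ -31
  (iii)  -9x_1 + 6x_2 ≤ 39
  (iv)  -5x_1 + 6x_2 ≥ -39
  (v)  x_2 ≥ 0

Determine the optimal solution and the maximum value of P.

x_1 = 31/6, x_2 = 0, maximum P = -31

Vertices and P = -6x_1 + 4x_2:
  (55/3, 79/9) → P = -674/9
  (31/6, 0) → P = -31
  (39/5, 0) → P = -234/5

At the optimal vertex, -6x_1 + 9x_2 = -31 and x_2 = 0.
Solving simultaneously gives x_1 = 31/6, x_2 = 0.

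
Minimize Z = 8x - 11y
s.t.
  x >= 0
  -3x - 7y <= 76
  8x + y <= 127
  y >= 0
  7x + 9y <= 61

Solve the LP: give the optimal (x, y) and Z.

Vertices and Z = 8x - 11y:
  (0, 0) → Z = 0
  (0, 61/9) → Z = -671/9
  (61/7, 0) → Z = 488/7

At the optimal vertex, x = 0 and 7x + 9y = 61.
Solving simultaneously gives x = 0, y = 61/9.

x = 0, y = 61/9, minimum Z = -671/9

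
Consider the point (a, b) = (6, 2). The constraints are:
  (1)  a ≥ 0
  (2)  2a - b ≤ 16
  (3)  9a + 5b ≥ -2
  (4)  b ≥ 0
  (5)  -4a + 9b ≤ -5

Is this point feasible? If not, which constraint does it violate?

(1): 6 ≥ 0 ✓
(2): 10 ≤ 16 ✓
(3): 64 ≥ -2 ✓
(4): 2 ≥ 0 ✓
(5): -6 ≤ -5 ✓

feasible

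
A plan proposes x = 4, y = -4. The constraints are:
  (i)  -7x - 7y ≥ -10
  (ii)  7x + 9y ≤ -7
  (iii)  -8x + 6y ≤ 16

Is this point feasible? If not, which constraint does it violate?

feasible

(i): 0 ≥ -10 ✓
(ii): -8 ≤ -7 ✓
(iii): -56 ≤ 16 ✓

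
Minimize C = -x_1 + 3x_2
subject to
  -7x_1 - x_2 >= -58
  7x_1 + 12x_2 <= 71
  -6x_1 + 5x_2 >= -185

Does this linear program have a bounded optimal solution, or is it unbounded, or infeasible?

unbounded

From the feasible point (625/77, 13/11), moving in the direction (-5, -6) keeps every constraint satisfied while C decreases without bound.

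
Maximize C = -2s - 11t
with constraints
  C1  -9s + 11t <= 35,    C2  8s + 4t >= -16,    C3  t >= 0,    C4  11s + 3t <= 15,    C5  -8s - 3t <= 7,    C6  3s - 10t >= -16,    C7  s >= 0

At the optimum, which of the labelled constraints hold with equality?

Feasible corners and C = -2s - 11t:
  (15/11, 0) → C = -30/11
  (0, 0) → C = 0
  (6/7, 13/7) → C = -155/7
  (0, 8/5) → C = -88/5

The maximum is at (0, 0). Substituting into each constraint, equality holds for C3 and C7; the remaining constraints have slack.

C3 and C7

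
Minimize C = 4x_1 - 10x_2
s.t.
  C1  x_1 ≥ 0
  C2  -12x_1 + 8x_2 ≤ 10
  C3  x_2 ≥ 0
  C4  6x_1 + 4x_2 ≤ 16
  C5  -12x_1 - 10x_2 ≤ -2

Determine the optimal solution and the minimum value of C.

x_1 = 11/12, x_2 = 21/8, minimum C = -271/12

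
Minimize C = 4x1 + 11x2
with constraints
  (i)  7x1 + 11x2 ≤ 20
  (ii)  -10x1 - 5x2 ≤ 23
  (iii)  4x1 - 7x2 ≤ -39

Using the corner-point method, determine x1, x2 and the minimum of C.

Extreme points and C = 4x1 + 11x2:
  (-353/75, 361/75) → C = 853/25
  (-289/93, 353/93) → C = 909/31
  (-178/45, 149/45) → C = 103/5

x1 = -178/45, x2 = 149/45, minimum C = 103/5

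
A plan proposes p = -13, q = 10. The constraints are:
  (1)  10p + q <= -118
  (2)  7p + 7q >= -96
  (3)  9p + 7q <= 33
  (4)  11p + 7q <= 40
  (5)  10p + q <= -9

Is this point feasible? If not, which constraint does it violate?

feasible

(1): -120 ≤ -118 ✓
(2): -21 ≥ -96 ✓
(3): -47 ≤ 33 ✓
(4): -73 ≤ 40 ✓
(5): -120 ≤ -9 ✓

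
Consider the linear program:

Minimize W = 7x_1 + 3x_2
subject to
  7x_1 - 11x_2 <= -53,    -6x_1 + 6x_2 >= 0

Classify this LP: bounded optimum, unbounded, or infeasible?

unbounded

From the feasible point (53/4, 53/4), moving in the direction (-11, -7) keeps every constraint satisfied while W decreases without bound.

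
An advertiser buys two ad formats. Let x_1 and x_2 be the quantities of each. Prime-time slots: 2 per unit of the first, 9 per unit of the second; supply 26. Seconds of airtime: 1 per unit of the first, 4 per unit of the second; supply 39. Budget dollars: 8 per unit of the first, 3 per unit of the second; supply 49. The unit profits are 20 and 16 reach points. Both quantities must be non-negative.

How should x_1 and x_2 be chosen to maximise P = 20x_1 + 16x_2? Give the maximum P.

Feasible corners and P = 20x_1 + 16x_2:
  (0, 0) → P = 0
  (0, 26/9) → P = 416/9
  (49/8, 0) → P = 245/2
  (11/2, 5/3) → P = 410/3

At the optimal vertex, 2x_1 + 9x_2 = 26 and 8x_1 + 3x_2 = 49.
Solving simultaneously gives x_1 = 11/2, x_2 = 5/3.

x_1 = 11/2, x_2 = 5/3, maximum P = 410/3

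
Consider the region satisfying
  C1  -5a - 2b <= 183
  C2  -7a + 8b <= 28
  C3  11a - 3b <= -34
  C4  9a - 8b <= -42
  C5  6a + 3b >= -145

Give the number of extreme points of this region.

Of the 10 pairwise boundary intersections, those satisfying every inequality are:
  (-7, -21/8)
  (-1244/69, -847/69)
  (-1286/75, -351/25)

3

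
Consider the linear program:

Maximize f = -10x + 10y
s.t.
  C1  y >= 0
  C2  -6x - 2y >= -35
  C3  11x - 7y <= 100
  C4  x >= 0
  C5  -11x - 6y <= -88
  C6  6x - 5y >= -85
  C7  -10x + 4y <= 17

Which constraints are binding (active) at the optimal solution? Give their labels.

Vertices and f = -10x + 10y:
  (17/7, 143/14) → f = 545/7
  (53/22, 113/11) → f = 865/11
  (125/52, 1067/104) → f = 4085/52

The maximum is at (53/22, 113/11). Substituting into each constraint, equality holds for C2 and C7; the remaining constraints have slack.

C2 and C7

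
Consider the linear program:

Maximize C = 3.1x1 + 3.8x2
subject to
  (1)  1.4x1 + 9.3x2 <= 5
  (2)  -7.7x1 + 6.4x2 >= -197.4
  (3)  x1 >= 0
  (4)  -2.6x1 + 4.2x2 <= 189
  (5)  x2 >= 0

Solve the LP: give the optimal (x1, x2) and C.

x1 = 25/7, x2 = 0, maximum C = 155/14

Corner points and C = 3.1x1 + 3.8x2:
  (0, 50/93) → C = 190/93
  (25/7, 0) → C = 155/14
  (0, 0) → C = 0

The binding constraints are 1.4x1 + 9.3x2 = 5 and x2 = 0.
Solving simultaneously gives x1 = 25/7, x2 = 0.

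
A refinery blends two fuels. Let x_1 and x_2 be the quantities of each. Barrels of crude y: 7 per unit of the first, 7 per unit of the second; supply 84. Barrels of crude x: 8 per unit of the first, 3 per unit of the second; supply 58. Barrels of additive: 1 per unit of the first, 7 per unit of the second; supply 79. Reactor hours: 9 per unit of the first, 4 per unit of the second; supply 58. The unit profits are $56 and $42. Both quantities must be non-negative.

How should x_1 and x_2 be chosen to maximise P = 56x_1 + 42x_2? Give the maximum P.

x_1 = 2, x_2 = 10, maximum P = 532

At the optimal vertex, 7x_1 + 7x_2 = 84 and 9x_1 + 4x_2 = 58.
Solving simultaneously gives x_1 = 2, x_2 = 10.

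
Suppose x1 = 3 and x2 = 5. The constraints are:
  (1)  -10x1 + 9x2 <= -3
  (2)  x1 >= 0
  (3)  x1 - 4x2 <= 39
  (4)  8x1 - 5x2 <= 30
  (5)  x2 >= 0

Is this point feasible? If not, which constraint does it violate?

not feasible — violates (1)

Constraint (1): -10x1 + 9x2 = 15, which is not ≤ -3. All other constraints are satisfied.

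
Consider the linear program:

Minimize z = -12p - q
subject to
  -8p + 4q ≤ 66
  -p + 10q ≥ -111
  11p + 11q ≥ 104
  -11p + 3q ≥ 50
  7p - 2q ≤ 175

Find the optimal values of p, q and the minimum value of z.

Vertices and z = -12p - q:
  (-155/66, 779/66) → z = 1081/66
  (-1/10, 163/10) → z = -151/10
  (-17/11, 11) → z = 83/11

The binding constraints are -8p + 4q = 66 and -11p + 3q = 50.
Solving simultaneously gives p = -1/10, q = 163/10.

p = -1/10, q = 163/10, minimum z = -151/10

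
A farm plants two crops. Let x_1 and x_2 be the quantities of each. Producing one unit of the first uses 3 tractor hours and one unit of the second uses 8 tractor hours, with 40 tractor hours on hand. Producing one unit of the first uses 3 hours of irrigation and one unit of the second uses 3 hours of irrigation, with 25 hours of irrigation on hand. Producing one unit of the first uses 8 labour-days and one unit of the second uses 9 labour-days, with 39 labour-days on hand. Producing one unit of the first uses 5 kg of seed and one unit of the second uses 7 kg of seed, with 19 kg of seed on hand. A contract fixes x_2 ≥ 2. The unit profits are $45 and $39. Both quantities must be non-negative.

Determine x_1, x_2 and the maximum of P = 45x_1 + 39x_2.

Corner points and P = 45x_1 + 39x_2:
  (0, 19/7) → P = 741/7
  (0, 2) → P = 78
  (1, 2) → P = 123

The binding constraints are 5x_1 + 7x_2 = 19 and x_2 = 2.
Solving simultaneously gives x_1 = 1, x_2 = 2.

x_1 = 1, x_2 = 2, maximum P = 123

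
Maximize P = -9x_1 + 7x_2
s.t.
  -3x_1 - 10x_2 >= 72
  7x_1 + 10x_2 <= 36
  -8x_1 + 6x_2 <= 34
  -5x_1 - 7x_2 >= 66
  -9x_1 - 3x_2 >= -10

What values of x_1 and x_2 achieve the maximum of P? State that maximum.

x_1 = -386/49, x_2 = -237/49, maximum P = 1815/49

The feasible region is unbounded (it extends along (-3, -4), (1, -3)), but P strictly decreases along every unbounded feasible direction, so there is no improving ray and the maximum is attained at a vertex.

At the optimal vertex, -3x_1 - 10x_2 = 72 and -8x_1 + 6x_2 = 34.
Solving simultaneously gives x_1 = -386/49, x_2 = -237/49.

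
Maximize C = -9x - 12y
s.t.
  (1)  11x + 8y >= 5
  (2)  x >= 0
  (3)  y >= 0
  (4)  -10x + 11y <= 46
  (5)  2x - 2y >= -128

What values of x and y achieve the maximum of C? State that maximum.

x = 5/11, y = 0, maximum C = -45/11

Corner points and C = -9x - 12y:
  (0, 5/8) → C = -15/2
  (5/11, 0) → C = -45/11
  (0, 46/11) → C = -552/11
The feasible region is unbounded (it extends along (11, 10), (1, 0)), but C strictly decreases along every unbounded feasible direction, so there is no improving ray and the maximum is attained at a vertex.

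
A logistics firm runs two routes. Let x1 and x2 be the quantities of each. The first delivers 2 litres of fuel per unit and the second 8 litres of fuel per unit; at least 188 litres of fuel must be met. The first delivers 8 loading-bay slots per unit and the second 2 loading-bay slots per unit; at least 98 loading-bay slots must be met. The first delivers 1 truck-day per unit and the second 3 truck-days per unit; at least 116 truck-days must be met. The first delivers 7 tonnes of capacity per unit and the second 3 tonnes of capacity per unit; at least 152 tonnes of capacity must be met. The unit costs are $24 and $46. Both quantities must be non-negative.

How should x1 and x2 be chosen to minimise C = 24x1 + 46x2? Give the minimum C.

Vertices and C = 24x1 + 46x2:
  (0, 152/3) → C = 6992/3
  (116, 0) → C = 2784
  (6, 110/3) → C = 5492/3
The feasible region is unbounded (it extends along (0, 1), (1, 0)), but C strictly increases along every unbounded feasible direction, so there is no improving ray and the minimum is attained at a vertex.

x1 = 6, x2 = 110/3, minimum C = 5492/3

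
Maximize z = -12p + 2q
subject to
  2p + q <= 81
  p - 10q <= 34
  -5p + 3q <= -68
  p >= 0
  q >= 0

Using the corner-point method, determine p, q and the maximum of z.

Feasible corners and z = -12p + 2q:
  (844/21, 13/21) → z = -10102/21
  (311/11, 269/11) → z = -3194/11
  (34, 0) → z = -408
  (68/5, 0) → z = -816/5

p = 68/5, q = 0, maximum z = -816/5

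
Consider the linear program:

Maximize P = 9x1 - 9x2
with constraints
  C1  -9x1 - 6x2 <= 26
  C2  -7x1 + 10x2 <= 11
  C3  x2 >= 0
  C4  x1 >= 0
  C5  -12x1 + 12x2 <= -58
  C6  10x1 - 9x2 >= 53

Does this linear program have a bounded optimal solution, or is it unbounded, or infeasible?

From the feasible point (178/9, 269/18), moving in the direction (10, 7) keeps every constraint satisfied while P increases without bound.

unbounded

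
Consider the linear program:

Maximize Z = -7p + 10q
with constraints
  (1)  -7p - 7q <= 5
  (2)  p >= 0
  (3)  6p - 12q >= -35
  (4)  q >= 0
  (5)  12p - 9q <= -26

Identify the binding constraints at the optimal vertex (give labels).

Feasible corners and Z = -7p + 10q:
  (0, 35/12) → Z = 175/6
  (0, 26/9) → Z = 260/9
  (1/30, 44/15) → Z = 291/10

The maximum is at (0, 35/12). Substituting into each constraint, equality holds for (2) and (3); the remaining constraints have slack.

(2) and (3)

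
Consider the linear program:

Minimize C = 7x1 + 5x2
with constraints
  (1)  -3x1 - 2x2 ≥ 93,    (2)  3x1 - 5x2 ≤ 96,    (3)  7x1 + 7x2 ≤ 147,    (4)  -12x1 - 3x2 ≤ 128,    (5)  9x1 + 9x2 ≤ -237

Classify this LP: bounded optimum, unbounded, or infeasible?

infeasible

The boundaries -3x1 - 2x2 = 93 and 3x1 - 5x2 = 96 meet at (-13, -27), but that point violates -12x1 - 3x2 ≤ 128. Every candidate vertex is excluded by some other constraint, so the feasible region is empty.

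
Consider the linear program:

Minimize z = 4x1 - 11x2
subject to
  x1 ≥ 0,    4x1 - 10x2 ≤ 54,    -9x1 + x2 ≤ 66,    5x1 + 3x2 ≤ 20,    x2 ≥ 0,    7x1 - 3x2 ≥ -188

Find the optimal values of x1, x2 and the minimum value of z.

Feasible corners and z = 4x1 - 11x2:
  (0, 20/3) → z = -220/3
  (0, 0) → z = 0
  (4, 0) → z = 16

x1 = 0, x2 = 20/3, minimum z = -220/3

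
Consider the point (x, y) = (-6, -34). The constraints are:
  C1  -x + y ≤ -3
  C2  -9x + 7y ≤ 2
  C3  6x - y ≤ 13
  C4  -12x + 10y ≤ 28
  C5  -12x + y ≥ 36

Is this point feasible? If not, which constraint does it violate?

feasible

C1: -28 ≤ -3 ✓
C2: -184 ≤ 2 ✓
C3: -2 ≤ 13 ✓
C4: -268 ≤ 28 ✓
C5: 38 ≥ 36 ✓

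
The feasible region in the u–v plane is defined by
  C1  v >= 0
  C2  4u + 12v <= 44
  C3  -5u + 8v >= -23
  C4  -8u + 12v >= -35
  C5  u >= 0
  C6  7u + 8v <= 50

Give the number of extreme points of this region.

Of the 15 pairwise boundary intersections, those satisfying every inequality are:
  (35/8, 0)
  (0, 0)
  (0, 11/3)
  (62/13, 27/13)
  (220/37, 155/148)

5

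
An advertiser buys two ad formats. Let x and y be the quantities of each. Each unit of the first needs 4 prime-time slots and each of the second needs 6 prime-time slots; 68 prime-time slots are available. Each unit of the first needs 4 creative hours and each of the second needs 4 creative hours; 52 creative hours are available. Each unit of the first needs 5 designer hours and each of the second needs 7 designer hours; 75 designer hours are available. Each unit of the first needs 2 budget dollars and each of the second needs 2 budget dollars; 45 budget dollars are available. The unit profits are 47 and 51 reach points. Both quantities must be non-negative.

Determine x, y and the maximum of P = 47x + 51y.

x = 8, y = 5, maximum P = 631

Feasible corners and P = 47x + 51y:
  (0, 0) → P = 0
  (0, 75/7) → P = 3825/7
  (13, 0) → P = 611
  (8, 5) → P = 631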